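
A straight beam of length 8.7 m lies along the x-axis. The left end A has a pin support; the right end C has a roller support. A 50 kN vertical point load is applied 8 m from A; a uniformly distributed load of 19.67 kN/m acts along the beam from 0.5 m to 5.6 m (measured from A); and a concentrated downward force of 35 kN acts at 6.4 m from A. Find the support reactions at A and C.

A_x = 0, A_y = 78.42 kN, C_y = 106.9 kN

Resultant of the distributed load: 19.67 × 5.1 = 100.317 kN at 3.05 m from A.
ΣM about A: C_y·8.7 − 50·8 − (19.67·5.1)·3.05 − 35·6.4 = 0 → C_y = 929.96685/8.7 = 106.893 ≈ 106.9 kN.
ΣF_y = 0: A_y + 106.893 − 50 − 19.67·5.1 − 35 = 0 → A_y = 78.42 kN.
ΣF_x = 0: no horizontal applied forces, so A_x = 0.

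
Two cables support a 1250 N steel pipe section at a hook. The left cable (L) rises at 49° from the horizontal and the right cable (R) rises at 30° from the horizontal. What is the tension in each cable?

T_L = 1103 N, T_R = 835.4 N

ΣF_x = 0: −T_L·cos49° + T_R·cos30° = 0 → T_R = 0.757552·T_L.
ΣF_y = 0: T_L·sin49° + T_R·sin30° = 1250.
Substitute: T_L·(0.75471 + 0.757552·0.5) = 1250 → T_L = 1102.79 ≈ 1103 N.
Then T_R = 0.757552 × 1102.79 = 835.4 N.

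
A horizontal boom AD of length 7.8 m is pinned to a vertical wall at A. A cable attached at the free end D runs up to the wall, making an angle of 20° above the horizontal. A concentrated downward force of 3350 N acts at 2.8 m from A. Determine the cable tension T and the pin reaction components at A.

T = 3516 N, A_x = 3304 N, A_y = 2147 N

ΣM about A: T·sin20°·7.8 − 3350·2.8 = 0 → T = 9380/(7.8·0.34202) = 3516.06 ≈ 3516 N.
ΣF_x = 0: A_x − T·cos20° = 0 → A_x = 3516.06 × 0.939693 = 3304 N.
ΣF_y = 0: A_y + T·sin20° − 3350 = 0 → A_y = 3350 − 3516.06 × 0.34202 = 2147 N.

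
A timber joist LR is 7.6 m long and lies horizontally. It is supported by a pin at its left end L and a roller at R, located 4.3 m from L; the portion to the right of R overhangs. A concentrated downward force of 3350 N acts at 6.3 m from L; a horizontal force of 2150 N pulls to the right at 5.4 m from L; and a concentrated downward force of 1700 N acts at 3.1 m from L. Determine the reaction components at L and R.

L_x = -2150 N, L_y = -1084 N, R_y = 6134 N

Moments about L: R_y·4.3 − 3350·6.3 − 1700·3.1 = 0 → R_y = 26375/4.3 = 6133.72 ≈ 6134 N.
ΣF_y = 0: L_y + 6133.72 − 3350 − 1700 = 0 → L_y = -1084 N.
ΣF_x = 0: L_x + 2150 = 0 → L_x = -2150 N.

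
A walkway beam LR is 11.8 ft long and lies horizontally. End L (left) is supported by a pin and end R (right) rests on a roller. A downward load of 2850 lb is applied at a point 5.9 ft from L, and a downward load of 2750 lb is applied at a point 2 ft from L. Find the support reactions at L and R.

L_x = 0, L_y = 3709 lb, R_y = 1891 lb

ΣM about L: R_y·11.8 − 2850·5.9 − 2750·2 = 0 → R_y = 22315/11.8 = 1891.1 ≈ 1891 lb.
ΣF_y = 0: L_y + 1891.1 − 2850 − 2750 = 0 → L_y = 3709 lb.
ΣF_x = 0: no horizontal applied forces, so L_x = 0.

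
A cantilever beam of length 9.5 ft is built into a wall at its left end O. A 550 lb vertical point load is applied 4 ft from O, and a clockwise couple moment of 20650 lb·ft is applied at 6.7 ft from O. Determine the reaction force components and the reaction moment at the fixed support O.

O_x = 0, O_y = 550.0 lb, M_O = 22850 lb·ft

ΣF_x = 0: O_x = 0.
ΣF_y = 0: O_y − 550 = 0 → O_y = 550.0 lb.
ΣM about O: M_O − 550·4 − 20650 = 0 → M_O = 22850 lb·ft.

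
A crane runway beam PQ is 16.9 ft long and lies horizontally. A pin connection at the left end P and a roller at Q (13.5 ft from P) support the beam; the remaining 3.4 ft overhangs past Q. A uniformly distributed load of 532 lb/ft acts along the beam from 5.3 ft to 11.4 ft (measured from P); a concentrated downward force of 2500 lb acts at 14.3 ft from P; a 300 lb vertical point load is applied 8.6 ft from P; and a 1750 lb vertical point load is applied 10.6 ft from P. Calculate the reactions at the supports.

Resultant of the distributed load: 532 × 6.1 = 3245.2 lb at 8.35 ft from P.
Taking moments about P: Q_y·13.5 − (532·6.1)·8.35 − 2500·14.3 − 300·8.6 − 1750·10.6 = 0 → Q_y = 83977.42/13.5 = 6220.55 ≈ 6221 lb.
ΣF_y = 0: P_y + 6220.55 − 532·6.1 − 2500 − 300 − 1750 = 0 → P_y = 1575 lb.
ΣF_x = 0: no horizontal applied forces, so P_x = 0.

P_x = 0, P_y = 1575 lb, Q_y = 6221 lb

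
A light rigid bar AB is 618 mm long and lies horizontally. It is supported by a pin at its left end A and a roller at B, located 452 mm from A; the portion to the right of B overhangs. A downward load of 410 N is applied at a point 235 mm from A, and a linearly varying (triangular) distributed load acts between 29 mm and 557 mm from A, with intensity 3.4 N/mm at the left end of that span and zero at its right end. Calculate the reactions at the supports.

A_x = 0, A_y = 687.3 N, B_y = 620.3 N

Resultant of the triangular load: ½ × 3.4 × 528 = 897.6 N, acting at 205 mm from A (one-third of the span from the peak).
Taking moments about A: B_y·452 − 410·235 − (½·3.4·528)·205 = 0 → B_y = 280358/452 = 620.261 ≈ 620.3 N.
ΣF_y = 0: A_y + 620.261 − 410 − ½·3.4·528 = 0 → A_y = 687.3 N.
ΣF_x = 0: no horizontal applied forces, so A_x = 0.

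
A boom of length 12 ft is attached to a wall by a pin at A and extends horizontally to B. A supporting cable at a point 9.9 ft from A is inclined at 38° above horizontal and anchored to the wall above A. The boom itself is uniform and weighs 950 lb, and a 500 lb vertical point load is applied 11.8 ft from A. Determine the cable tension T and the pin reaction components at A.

ΣM about A: T·sin38°·9.9 − 950·6 − 500·11.8 = 0 → T = 11600/(9.9·0.615661) = 1903.19 ≈ 1903 lb.
ΣF_x = 0: A_x − T·cos38° = 0 → A_x = 1903.19 × 0.788011 = 1500 lb.
ΣF_y = 0: A_y + T·sin38° − 950 − 500 = 0 → A_y = 1450 − 1903.19 × 0.615661 = 278.3 lb.

T = 1903 lb, A_x = 1500 lb, A_y = 278.3 lb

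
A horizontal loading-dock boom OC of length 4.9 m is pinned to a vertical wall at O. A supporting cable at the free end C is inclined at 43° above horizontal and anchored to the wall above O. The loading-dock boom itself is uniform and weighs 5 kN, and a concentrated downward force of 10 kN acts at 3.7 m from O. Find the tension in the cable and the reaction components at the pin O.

T = 14.74 kN, O_x = 10.78 kN, O_y = 4.949 kN

ΣM about O: T·sin43°·4.9 − 5·2.45 − 10·3.7 = 0 → T = 49.25/(4.9·0.681998) = 14.7376 ≈ 14.74 kN.
ΣF_x = 0: O_x − T·cos43° = 0 → O_x = 14.7376 × 0.731354 = 10.78 kN.
ΣF_y = 0: O_y + T·sin43° − 5 − 10 = 0 → O_y = 15 − 14.7376 × 0.681998 = 4.949 kN.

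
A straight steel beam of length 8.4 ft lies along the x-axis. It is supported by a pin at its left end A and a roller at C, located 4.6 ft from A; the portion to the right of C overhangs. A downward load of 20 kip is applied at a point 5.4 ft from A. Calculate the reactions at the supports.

Taking moments about A: C_y·4.6 − 20·5.4 = 0 → C_y = 108/4.6 = 23.4783 ≈ 23.48 kip.
ΣF_y = 0: A_y + 23.4783 − 20 = 0 → A_y = -3.478 kip.
ΣF_x = 0: no horizontal applied forces, so A_x = 0.

A_x = 0, A_y = -3.478 kip, C_y = 23.48 kip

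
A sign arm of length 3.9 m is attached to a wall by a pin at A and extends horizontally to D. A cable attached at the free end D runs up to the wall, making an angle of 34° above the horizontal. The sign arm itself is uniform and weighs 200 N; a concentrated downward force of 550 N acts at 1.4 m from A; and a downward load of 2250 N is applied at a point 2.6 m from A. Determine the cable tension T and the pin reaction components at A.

T = 3214 N, A_x = 2665 N, A_y = 1203 N

ΣM about A: T·sin34°·3.9 − 200·1.95 − 550·1.4 − 2250·2.6 = 0 → T = 7010/(3.9·0.559193) = 3214.34 ≈ 3214 N.
ΣF_x = 0: A_x − T·cos34° = 0 → A_x = 3214.34 × 0.829038 = 2665 N.
ΣF_y = 0: A_y + T·sin34° − 200 − 550 − 2250 = 0 → A_y = 3000 − 3214.34 × 0.559193 = 1203 N.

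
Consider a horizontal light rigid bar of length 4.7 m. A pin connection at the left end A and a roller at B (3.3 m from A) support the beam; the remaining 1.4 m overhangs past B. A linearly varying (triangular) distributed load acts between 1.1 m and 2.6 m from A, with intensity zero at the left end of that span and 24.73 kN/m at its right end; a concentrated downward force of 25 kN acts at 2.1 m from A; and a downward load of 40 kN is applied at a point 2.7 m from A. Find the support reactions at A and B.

A_x = 0, A_y = 23.11 kN, B_y = 60.44 kN

Resultant of the triangular load: ½ × 24.73 × 1.5 = 18.5475 kN, acting at 2.1 m from A (one-third of the span from the peak).
Taking moments about A: B_y·3.3 − (½·24.73·1.5)·2.1 − 25·2.1 − 40·2.7 = 0 → B_y = 199.44975/3.3 = 60.4393 ≈ 60.44 kN.
ΣF_y = 0: A_y + 60.4393 − ½·24.73·1.5 − 25 − 40 = 0 → A_y = 23.11 kN.
ΣF_x = 0: no horizontal applied forces, so A_x = 0.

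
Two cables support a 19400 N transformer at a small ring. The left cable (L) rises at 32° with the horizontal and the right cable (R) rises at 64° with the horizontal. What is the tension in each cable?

ΣF_x = 0: −T_L·cos32° + T_R·cos64° = 0 → T_R = 1.93454·T_L.
ΣF_y = 0: T_L·sin32° + T_R·sin64° = 19400.
Substitute: T_L·(0.529919 + 1.93454·0.898794) = 19400 → T_L = 8551.26 ≈ 8551 N.
Then T_R = 1.93454 × 8551.26 = 16540 N.

T_L = 8551 N, T_R = 16540 N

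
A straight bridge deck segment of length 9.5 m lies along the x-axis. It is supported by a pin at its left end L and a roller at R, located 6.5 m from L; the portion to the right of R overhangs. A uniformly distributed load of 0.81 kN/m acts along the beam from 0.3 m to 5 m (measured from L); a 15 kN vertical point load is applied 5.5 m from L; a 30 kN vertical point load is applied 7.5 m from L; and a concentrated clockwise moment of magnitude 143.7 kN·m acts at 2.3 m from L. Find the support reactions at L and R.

L_x = 0, L_y = -22.16 kN, R_y = 70.97 kN

Resultant of the distributed load: 0.81 × 4.7 = 3.807 kN at 2.65 m from L.
Moments about L: R_y·6.5 − (0.81·4.7)·2.65 − 15·5.5 − 30·7.5 − 143.7 = 0 → R_y = 461.28855/6.5 = 70.9675 ≈ 70.97 kN.
ΣF_y = 0: L_y + 70.9675 − 0.81·4.7 − 15 − 30 = 0 → L_y = -22.16 kN.
ΣF_x = 0: no horizontal applied forces, so L_x = 0.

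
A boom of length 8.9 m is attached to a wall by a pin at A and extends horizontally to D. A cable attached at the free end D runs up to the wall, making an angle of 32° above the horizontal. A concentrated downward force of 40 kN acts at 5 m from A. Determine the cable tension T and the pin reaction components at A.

T = 42.41 kN, A_x = 35.96 kN, A_y = 17.53 kN

ΣM about A: T·sin32°·8.9 − 40·5 = 0 → T = 200/(8.9·0.529919) = 42.4063 ≈ 42.41 kN.
ΣF_x = 0: A_x − T·cos32° = 0 → A_x = 42.4063 × 0.848048 = 35.96 kN.
ΣF_y = 0: A_y + T·sin32° − 40 = 0 → A_y = 40 − 42.4063 × 0.529919 = 17.53 kN.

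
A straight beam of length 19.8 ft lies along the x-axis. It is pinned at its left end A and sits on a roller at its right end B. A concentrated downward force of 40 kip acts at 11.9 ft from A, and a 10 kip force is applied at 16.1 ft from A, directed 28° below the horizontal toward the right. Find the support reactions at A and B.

A_x = -8.829 kip, A_y = 16.84 kip, B_y = 27.86 kip

ΣM about A: B_y·19.8 − 40·11.9 − 10·sin28°·16.1 = 0 → B_y = 551.585/19.8 = 27.8578 ≈ 27.86 kip.
ΣF_y = 0: A_y + 27.8578 − 40 − 10·sin28° = 0 → A_y = 16.84 kip.
ΣF_x = 0: A_x + 10·cos28° = 0 → A_x = -8.829 kip.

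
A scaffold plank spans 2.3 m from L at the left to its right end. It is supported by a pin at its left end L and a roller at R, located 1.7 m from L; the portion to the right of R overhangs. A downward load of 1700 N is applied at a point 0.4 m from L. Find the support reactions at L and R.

ΣM about L: R_y·1.7 − 1700·0.4 = 0 → R_y = 680/1.7 = 400.0 N.
ΣF_y = 0: L_y + 400 − 1700 = 0 → L_y = 1300 N.
ΣF_x = 0: no horizontal applied forces, so L_x = 0.

L_x = 0, L_y = 1300 N, R_y = 400.0 N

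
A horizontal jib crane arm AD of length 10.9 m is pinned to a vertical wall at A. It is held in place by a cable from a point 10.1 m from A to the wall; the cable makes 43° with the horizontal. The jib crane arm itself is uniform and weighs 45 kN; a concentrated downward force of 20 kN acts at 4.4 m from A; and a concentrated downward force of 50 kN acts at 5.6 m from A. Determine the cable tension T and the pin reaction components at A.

T = 89.03 kN, A_x = 65.11 kN, A_y = 54.28 kN

ΣM about A: T·sin43°·10.1 − 45·5.45 − 20·4.4 − 50·5.6 = 0 → T = 613.25/(10.1·0.681998) = 89.0293 ≈ 89.03 kN.
ΣF_x = 0: A_x − T·cos43° = 0 → A_x = 89.0293 × 0.731354 = 65.11 kN.
ΣF_y = 0: A_y + T·sin43° − 45 − 20 − 50 = 0 → A_y = 115 − 89.0293 × 0.681998 = 54.28 kN.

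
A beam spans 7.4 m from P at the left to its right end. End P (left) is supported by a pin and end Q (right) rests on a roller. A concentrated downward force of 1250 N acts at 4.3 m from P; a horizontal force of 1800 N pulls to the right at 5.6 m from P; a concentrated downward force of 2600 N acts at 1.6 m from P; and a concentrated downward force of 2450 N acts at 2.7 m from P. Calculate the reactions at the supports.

P_x = -1800 N, P_y = 4118 N, Q_y = 2182 N

Moments about P: Q_y·7.4 − 1250·4.3 − 2600·1.6 − 2450·2.7 = 0 → Q_y = 16150/7.4 = 2182.43 ≈ 2182 N.
ΣF_y = 0: P_y + 2182.43 − 1250 − 2600 − 2450 = 0 → P_y = 4118 N.
ΣF_x = 0: P_x + 1800 = 0 → P_x = -1800 N.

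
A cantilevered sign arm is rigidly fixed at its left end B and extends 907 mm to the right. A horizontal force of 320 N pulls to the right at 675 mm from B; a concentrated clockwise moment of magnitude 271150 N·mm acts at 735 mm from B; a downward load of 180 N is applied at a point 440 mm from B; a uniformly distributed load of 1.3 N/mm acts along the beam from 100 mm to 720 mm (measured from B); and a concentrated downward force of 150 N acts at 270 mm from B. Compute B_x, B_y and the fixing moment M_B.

B_x = -320.0 N, B_y = 1136 N, M_B = 721300 N·mm

Resultant of the distributed load: 1.3 × 620 = 806 N at 410 mm from B.
ΣF_x = 0: B_x + 320 = 0 → B_x = -320.0 N.
ΣF_y = 0: B_y − 180 − 1.3·620 − 150 = 0 → B_y = 1136 N.
ΣM about B: M_B − 271150 − 180·440 − (1.3·620)·410 − 150·270 = 0 → M_B = 721300 N·mm.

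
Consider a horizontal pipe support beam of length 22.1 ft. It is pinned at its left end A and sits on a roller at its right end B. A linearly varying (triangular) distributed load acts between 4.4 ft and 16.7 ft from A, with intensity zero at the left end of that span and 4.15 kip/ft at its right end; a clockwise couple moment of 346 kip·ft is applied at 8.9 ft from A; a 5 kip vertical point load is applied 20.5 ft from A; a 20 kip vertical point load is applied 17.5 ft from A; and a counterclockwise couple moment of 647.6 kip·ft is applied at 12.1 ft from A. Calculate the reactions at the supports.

A_x = 0, A_y = 29.14 kip, B_y = 21.38 kip

Resultant of the triangular load: ½ × 4.15 × 12.3 = 25.5225 kip, acting at 12.6 ft from A (one-third of the span from the peak).
Taking moments about A: B_y·22.1 − (½·4.15·12.3)·12.6 − 346 − 5·20.5 − 20·17.5 + 647.6 = 0 → B_y = 472.4835/22.1 = 21.3793 ≈ 21.38 kip.
ΣF_y = 0: A_y + 21.3793 − ½·4.15·12.3 − 5 − 20 = 0 → A_y = 29.14 kip.
ΣF_x = 0: no horizontal applied forces, so A_x = 0.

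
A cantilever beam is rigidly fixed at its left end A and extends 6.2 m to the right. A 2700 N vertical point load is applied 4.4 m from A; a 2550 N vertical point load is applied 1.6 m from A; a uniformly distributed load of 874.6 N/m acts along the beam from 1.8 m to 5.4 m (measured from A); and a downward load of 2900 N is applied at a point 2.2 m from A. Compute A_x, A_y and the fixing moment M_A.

Resultant of the distributed load: 874.6 × 3.6 = 3148.56 N at 3.6 m from A.
ΣF_x = 0: A_x = 0.
ΣF_y = 0: A_y − 2700 − 2550 − 874.6·3.6 − 2900 = 0 → A_y = 11300 N.
ΣM about A: M_A − 2700·4.4 − 2550·1.6 − (874.6·3.6)·3.6 − 2900·2.2 = 0 → M_A = 33670 N·m.

A_x = 0, A_y = 11300 N, M_A = 33670 N·m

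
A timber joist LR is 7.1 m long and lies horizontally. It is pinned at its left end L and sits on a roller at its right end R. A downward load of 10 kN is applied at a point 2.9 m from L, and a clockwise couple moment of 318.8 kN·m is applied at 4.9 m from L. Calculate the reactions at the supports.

L_x = 0, L_y = -38.99 kN, R_y = 48.99 kN

Moments about L: R_y·7.1 − 10·2.9 − 318.8 = 0 → R_y = 347.8/7.1 = 48.9859 ≈ 48.99 kN.
ΣF_y = 0: L_y + 48.9859 − 10 = 0 → L_y = -38.99 kN.
ΣF_x = 0: no horizontal applied forces, so L_x = 0.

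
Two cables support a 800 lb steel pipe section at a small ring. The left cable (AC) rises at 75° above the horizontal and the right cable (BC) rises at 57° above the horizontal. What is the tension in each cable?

T_AC = 586.3 lb, T_BC = 278.6 lb

ΣF_x = 0: −T_AC·cos75° + T_BC·cos57° = 0 → T_BC = 0.475212·T_AC.
ΣF_y = 0: T_AC·sin75° + T_BC·sin57° = 800.
Substitute: T_AC·(0.965926 + 0.475212·0.838671) = 800 → T_AC = 586.307 ≈ 586.3 lb.
Then T_BC = 0.475212 × 586.307 = 278.6 lb.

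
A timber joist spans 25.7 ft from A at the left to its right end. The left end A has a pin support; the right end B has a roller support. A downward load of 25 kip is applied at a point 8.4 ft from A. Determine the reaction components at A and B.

A_x = 0, A_y = 16.83 kip, B_y = 8.171 kip

Moments about A: B_y·25.7 − 25·8.4 = 0 → B_y = 210/25.7 = 8.17121 ≈ 8.171 kip.
ΣF_y = 0: A_y + 8.17121 − 25 = 0 → A_y = 16.83 kip.
ΣF_x = 0: no horizontal applied forces, so A_x = 0.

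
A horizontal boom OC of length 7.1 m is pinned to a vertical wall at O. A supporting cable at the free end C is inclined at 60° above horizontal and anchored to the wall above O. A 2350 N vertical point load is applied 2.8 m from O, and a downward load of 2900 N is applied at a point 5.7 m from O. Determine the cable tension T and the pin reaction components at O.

ΣM about O: T·sin60°·7.1 − 2350·2.8 − 2900·5.7 = 0 → T = 23110/(7.1·0.866025) = 3758.47 ≈ 3758 N.
ΣF_x = 0: O_x − T·cos60° = 0 → O_x = 3758.47 × 0.5 = 1879 N.
ΣF_y = 0: O_y + T·sin60° − 2350 − 2900 = 0 → O_y = 5250 − 3758.47 × 0.866025 = 1995 N.

T = 3758 N, O_x = 1879 N, O_y = 1995 N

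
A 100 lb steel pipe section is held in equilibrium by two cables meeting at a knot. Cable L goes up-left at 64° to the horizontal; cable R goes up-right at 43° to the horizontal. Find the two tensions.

T_L = 76.48 lb, T_R = 45.84 lb

ΣF_x = 0: −T_L·cos64° + T_R·cos43° = 0 → T_R = 0.599397·T_L.
ΣF_y = 0: T_L·sin64° + T_R·sin43° = 100.
Substitute: T_L·(0.898794 + 0.599397·0.681998) = 100 → T_L = 76.4771 ≈ 76.48 lb.
Then T_R = 0.599397 × 76.4771 = 45.84 lb.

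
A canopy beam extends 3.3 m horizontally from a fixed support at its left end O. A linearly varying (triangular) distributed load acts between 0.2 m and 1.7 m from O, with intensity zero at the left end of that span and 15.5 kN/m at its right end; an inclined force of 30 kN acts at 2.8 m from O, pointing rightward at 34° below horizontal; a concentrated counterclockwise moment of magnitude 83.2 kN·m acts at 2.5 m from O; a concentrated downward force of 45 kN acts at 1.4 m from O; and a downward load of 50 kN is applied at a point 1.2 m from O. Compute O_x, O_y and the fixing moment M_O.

O_x = -24.87 kN, O_y = 123.4 kN, M_O = 100.7 kN·m

Resultant of the triangular load: ½ × 15.5 × 1.5 = 11.625 kN, acting at 1.2 m from O (one-third of the span from the peak).
ΣF_x = 0: O_x + 30·cos34° = 0 → O_x = -24.87 kN.
ΣF_y = 0: O_y − ½·15.5·1.5 − 30·sin34° − 45 − 50 = 0 → O_y = 123.4 kN.
ΣM about O: M_O − (½·15.5·1.5)·1.2 − 30·sin34°·2.8 + 83.2 − 45·1.4 − 50·1.2 = 0 → M_O = 100.7 kN·m.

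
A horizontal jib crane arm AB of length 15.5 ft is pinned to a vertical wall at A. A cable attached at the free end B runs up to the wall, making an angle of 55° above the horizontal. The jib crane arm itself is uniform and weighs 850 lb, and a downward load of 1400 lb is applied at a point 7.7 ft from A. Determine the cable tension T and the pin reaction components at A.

T = 1368 lb, A_x = 784.6 lb, A_y = 1130 lb

ΣM about A: T·sin55°·15.5 − 850·7.75 − 1400·7.7 = 0 → T = 17367.5/(15.5·0.819152) = 1367.86 ≈ 1368 lb.
ΣF_x = 0: A_x − T·cos55° = 0 → A_x = 1367.86 × 0.573576 = 784.6 lb.
ΣF_y = 0: A_y + T·sin55° − 850 − 1400 = 0 → A_y = 2250 − 1367.86 × 0.819152 = 1130 lb.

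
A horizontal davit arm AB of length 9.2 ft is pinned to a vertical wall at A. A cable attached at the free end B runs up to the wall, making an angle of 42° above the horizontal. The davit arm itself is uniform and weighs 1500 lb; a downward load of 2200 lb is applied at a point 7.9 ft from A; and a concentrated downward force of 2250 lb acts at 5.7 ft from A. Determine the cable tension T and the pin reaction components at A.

T = 6027 lb, A_x = 4479 lb, A_y = 1917 lb

ΣM about A: T·sin42°·9.2 − 1500·4.6 − 2200·7.9 − 2250·5.7 = 0 → T = 37105/(9.2·0.669131) = 6027.45 ≈ 6027 lb.
ΣF_x = 0: A_x − T·cos42° = 0 → A_x = 6027.45 × 0.743145 = 4479 lb.
ΣF_y = 0: A_y + T·sin42° − 1500 − 2200 − 2250 = 0 → A_y = 5950 − 6027.45 × 0.669131 = 1917 lb.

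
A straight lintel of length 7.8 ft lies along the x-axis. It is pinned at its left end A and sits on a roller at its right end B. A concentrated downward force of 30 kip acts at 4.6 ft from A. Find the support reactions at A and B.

Taking moments about A: B_y·7.8 − 30·4.6 = 0 → B_y = 138/7.8 = 17.6923 ≈ 17.69 kip.
ΣF_y = 0: A_y + 17.6923 − 30 = 0 → A_y = 12.31 kip.
ΣF_x = 0: no horizontal applied forces, so A_x = 0.

A_x = 0, A_y = 12.31 kip, B_y = 17.69 kip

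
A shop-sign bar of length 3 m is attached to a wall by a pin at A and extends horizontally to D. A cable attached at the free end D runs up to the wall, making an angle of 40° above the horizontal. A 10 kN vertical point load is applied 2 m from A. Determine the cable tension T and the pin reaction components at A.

T = 10.37 kN, A_x = 7.945 kN, A_y = 3.333 kN

ΣM about A: T·sin40°·3 − 10·2 = 0 → T = 20/(3·0.642788) = 10.3715 ≈ 10.37 kN.
ΣF_x = 0: A_x − T·cos40° = 0 → A_x = 10.3715 × 0.766044 = 7.945 kN.
ΣF_y = 0: A_y + T·sin40° − 10 = 0 → A_y = 10 − 10.3715 × 0.642788 = 3.333 kN.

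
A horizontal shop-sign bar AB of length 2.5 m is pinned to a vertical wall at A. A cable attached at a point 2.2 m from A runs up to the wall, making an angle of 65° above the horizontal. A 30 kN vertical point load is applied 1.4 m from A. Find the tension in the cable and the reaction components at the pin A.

ΣM about A: T·sin65°·2.2 − 30·1.4 = 0 → T = 42/(2.2·0.906308) = 21.0645 ≈ 21.06 kN.
ΣF_x = 0: A_x − T·cos65° = 0 → A_x = 21.0645 × 0.422618 = 8.902 kN.
ΣF_y = 0: A_y + T·sin65° − 30 = 0 → A_y = 30 − 21.0645 × 0.906308 = 10.91 kN.

T = 21.06 kN, A_x = 8.902 kN, A_y = 10.91 kN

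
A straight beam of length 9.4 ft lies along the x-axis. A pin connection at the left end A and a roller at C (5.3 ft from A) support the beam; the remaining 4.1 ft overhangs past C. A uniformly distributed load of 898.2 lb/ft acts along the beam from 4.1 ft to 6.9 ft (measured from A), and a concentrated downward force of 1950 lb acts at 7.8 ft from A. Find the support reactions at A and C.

Resultant of the distributed load: 898.2 × 2.8 = 2514.96 lb at 5.5 ft from A.
Taking moments about A: C_y·5.3 − (898.2·2.8)·5.5 − 1950·7.8 = 0 → C_y = 29042.28/5.3 = 5479.68 ≈ 5480 lb.
ΣF_y = 0: A_y + 5479.68 − 898.2·2.8 − 1950 = 0 → A_y = -1015 lb.
ΣF_x = 0: no horizontal applied forces, so A_x = 0.

A_x = 0, A_y = -1015 lb, C_y = 5480 lb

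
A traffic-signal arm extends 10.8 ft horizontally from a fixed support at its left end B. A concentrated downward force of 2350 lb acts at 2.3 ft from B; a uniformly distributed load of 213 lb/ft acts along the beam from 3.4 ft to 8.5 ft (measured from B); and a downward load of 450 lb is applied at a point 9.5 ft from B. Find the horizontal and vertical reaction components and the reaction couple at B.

B_x = 0, B_y = 3886 lb, M_B = 16140 lb·ft

Resultant of the distributed load: 213 × 5.1 = 1086.3 lb at 5.95 ft from B.
ΣF_x = 0: B_x = 0.
ΣF_y = 0: B_y − 2350 − 213·5.1 − 450 = 0 → B_y = 3886 lb.
ΣM about B: M_B − 2350·2.3 − (213·5.1)·5.95 − 450·9.5 = 0 → M_B = 16140 lb·ft.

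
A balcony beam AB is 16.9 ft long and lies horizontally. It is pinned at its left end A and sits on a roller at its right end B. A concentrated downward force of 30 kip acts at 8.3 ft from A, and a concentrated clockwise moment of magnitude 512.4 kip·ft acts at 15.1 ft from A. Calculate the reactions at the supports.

A_x = 0, A_y = -15.05 kip, B_y = 45.05 kip

Moments about A: B_y·16.9 − 30·8.3 − 512.4 = 0 → B_y = 761.4/16.9 = 45.0533 ≈ 45.05 kip.
ΣF_y = 0: A_y + 45.0533 − 30 = 0 → A_y = -15.05 kip.
ΣF_x = 0: no horizontal applied forces, so A_x = 0.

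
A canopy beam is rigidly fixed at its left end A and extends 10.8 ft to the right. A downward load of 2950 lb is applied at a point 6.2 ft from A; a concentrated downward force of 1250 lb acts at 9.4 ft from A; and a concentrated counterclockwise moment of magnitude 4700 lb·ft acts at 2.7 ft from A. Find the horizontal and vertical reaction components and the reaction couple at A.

ΣF_x = 0: A_x = 0.
ΣF_y = 0: A_y − 2950 − 1250 = 0 → A_y = 4200 lb.
ΣM about A: M_A − 2950·6.2 − 1250·9.4 + 4700 = 0 → M_A = 25340 lb·ft.

A_x = 0, A_y = 4200 lb, M_A = 25340 lb·ft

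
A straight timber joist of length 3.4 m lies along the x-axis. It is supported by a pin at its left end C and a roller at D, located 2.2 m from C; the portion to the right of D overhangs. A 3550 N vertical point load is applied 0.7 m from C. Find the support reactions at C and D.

ΣM about C: D_y·2.2 − 3550·0.7 = 0 → D_y = 2485/2.2 = 1129.55 ≈ 1130 N.
ΣF_y = 0: C_y + 1129.55 − 3550 = 0 → C_y = 2420 N.
ΣF_x = 0: no horizontal applied forces, so C_x = 0.

C_x = 0, C_y = 2420 N, D_y = 1130 N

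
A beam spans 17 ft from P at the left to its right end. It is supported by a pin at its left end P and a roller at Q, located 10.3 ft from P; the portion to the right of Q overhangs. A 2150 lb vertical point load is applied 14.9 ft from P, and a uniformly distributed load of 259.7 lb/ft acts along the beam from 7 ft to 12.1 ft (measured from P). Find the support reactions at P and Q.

Resultant of the distributed load: 259.7 × 5.1 = 1324.47 lb at 9.55 ft from P.
Taking moments about P: Q_y·10.3 − 2150·14.9 − (259.7·5.1)·9.55 = 0 → Q_y = 44683.6885/10.3 = 4338.22 ≈ 4338 lb.
ΣF_y = 0: P_y + 4338.22 − 2150 − 259.7·5.1 = 0 → P_y = -863.8 lb.
ΣF_x = 0: no horizontal applied forces, so P_x = 0.

P_x = 0, P_y = -863.8 lb, Q_y = 4338 lb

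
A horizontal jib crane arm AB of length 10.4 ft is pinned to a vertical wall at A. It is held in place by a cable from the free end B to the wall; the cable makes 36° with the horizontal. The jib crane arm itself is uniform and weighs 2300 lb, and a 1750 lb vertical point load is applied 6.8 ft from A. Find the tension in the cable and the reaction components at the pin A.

T = 3903 lb, A_x = 3158 lb, A_y = 1756 lb

ΣM about A: T·sin36°·10.4 − 2300·5.2 − 1750·6.8 = 0 → T = 23860/(10.4·0.587785) = 3903.18 ≈ 3903 lb.
ΣF_x = 0: A_x − T·cos36° = 0 → A_x = 3903.18 × 0.809017 = 3158 lb.
ΣF_y = 0: A_y + T·sin36° − 2300 − 1750 = 0 → A_y = 4050 − 3903.18 × 0.587785 = 1756 lb.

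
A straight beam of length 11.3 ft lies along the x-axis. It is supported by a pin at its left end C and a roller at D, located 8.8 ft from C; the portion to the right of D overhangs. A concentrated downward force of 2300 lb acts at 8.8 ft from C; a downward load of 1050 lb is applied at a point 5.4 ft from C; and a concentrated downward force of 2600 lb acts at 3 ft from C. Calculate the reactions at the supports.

Taking moments about C: D_y·8.8 − 2300·8.8 − 1050·5.4 − 2600·3 = 0 → D_y = 33710/8.8 = 3830.68 ≈ 3831 lb.
ΣF_y = 0: C_y + 3830.68 − 2300 − 1050 − 2600 = 0 → C_y = 2119 lb.
ΣF_x = 0: no horizontal applied forces, so C_x = 0.

C_x = 0, C_y = 2119 lb, D_y = 3831 lb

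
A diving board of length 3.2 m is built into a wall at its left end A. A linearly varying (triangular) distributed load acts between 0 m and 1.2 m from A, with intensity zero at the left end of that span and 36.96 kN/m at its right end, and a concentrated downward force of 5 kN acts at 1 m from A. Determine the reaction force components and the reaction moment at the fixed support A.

A_x = 0, A_y = 27.18 kN, M_A = 22.74 kN·m

Resultant of the triangular load: ½ × 36.96 × 1.2 = 22.176 kN, acting at 0.8 m from A (one-third of the span from the peak).
ΣF_x = 0: A_x = 0.
ΣF_y = 0: A_y − ½·36.96·1.2 − 5 = 0 → A_y = 27.18 kN.
ΣM about A: M_A − (½·36.96·1.2)·0.8 − 5·1 = 0 → M_A = 22.74 kN·m.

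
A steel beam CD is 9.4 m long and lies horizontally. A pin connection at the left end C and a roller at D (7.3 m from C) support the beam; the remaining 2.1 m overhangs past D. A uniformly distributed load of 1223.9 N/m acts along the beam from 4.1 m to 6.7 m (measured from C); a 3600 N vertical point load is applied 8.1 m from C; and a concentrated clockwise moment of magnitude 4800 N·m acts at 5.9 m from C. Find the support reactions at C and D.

C_x = 0, C_y = -223.8 N, D_y = 7006 N

Resultant of the distributed load: 1223.9 × 2.6 = 3182.14 N at 5.4 m from C.
ΣM about C: D_y·7.3 − (1223.9·2.6)·5.4 − 3600·8.1 − 4800 = 0 → D_y = 51143.556/7.3 = 7005.97 ≈ 7006 N.
ΣF_y = 0: C_y + 7005.97 − 1223.9·2.6 − 3600 = 0 → C_y = -223.8 N.
ΣF_x = 0: no horizontal applied forces, so C_x = 0.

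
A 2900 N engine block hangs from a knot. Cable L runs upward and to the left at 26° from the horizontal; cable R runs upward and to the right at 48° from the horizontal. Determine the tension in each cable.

T_L = 2019 N, T_R = 2712 N

ΣF_x = 0: −T_L·cos26° + T_R·cos48° = 0 → T_R = 1.34323·T_L.
ΣF_y = 0: T_L·sin26° + T_R·sin48° = 2900.
Substitute: T_L·(0.438371 + 1.34323·0.743145) = 2900 → T_L = 2018.68 ≈ 2019 N.
Then T_R = 1.34323 × 2018.68 = 2712 N.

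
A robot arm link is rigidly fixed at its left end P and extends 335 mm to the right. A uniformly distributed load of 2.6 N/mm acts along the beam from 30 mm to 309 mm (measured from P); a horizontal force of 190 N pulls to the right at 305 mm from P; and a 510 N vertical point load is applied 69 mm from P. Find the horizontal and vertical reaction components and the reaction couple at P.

P_x = -190.0 N, P_y = 1235 N, M_P = 158100 N·mm

Resultant of the distributed load: 2.6 × 279 = 725.4 N at 169.5 mm from P.
ΣF_x = 0: P_x + 190 = 0 → P_x = -190.0 N.
ΣF_y = 0: P_y − 2.6·279 − 510 = 0 → P_y = 1235 N.
ΣM about P: M_P − (2.6·279)·169.5 − 510·69 = 0 → M_P = 158100 N·mm.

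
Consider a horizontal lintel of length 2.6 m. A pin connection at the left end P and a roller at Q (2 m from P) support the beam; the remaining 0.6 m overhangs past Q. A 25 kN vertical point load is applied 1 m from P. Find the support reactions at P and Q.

P_x = 0, P_y = 12.50 kN, Q_y = 12.50 kN

Taking moments about P: Q_y·2 − 25·1 = 0 → Q_y = 25/2 = 12.50 kN.
ΣF_y = 0: P_y + 12.5 − 25 = 0 → P_y = 12.50 kN.
ΣF_x = 0: no horizontal applied forces, so P_x = 0.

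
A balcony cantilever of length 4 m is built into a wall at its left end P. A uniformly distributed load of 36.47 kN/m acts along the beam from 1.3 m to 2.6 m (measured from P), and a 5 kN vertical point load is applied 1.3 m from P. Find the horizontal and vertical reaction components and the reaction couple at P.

P_x = 0, P_y = 52.41 kN, M_P = 98.95 kN·m

Resultant of the distributed load: 36.47 × 1.3 = 47.411 kN at 1.95 m from P.
ΣF_x = 0: P_x = 0.
ΣF_y = 0: P_y − 36.47·1.3 − 5 = 0 → P_y = 52.41 kN.
ΣM about P: M_P − (36.47·1.3)·1.95 − 5·1.3 = 0 → M_P = 98.95 kN·m.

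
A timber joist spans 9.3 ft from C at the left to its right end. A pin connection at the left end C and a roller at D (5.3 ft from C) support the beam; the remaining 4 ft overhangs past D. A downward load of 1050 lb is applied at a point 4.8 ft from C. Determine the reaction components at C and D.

ΣM about C: D_y·5.3 − 1050·4.8 = 0 → D_y = 5040/5.3 = 950.943 ≈ 950.9 lb.
ΣF_y = 0: C_y + 950.943 − 1050 = 0 → C_y = 99.06 lb.
ΣF_x = 0: no horizontal applied forces, so C_x = 0.

C_x = 0, C_y = 99.06 lb, D_y = 950.9 lb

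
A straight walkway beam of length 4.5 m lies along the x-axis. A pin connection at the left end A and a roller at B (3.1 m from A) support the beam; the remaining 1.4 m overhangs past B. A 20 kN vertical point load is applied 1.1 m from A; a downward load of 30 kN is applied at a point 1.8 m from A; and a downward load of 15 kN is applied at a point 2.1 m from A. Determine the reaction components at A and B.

ΣM about A: B_y·3.1 − 20·1.1 − 30·1.8 − 15·2.1 = 0 → B_y = 107.5/3.1 = 34.6774 ≈ 34.68 kN.
ΣF_y = 0: A_y + 34.6774 − 20 − 30 − 15 = 0 → A_y = 30.32 kN.
ΣF_x = 0: no horizontal applied forces, so A_x = 0.

A_x = 0, A_y = 30.32 kN, B_y = 34.68 kN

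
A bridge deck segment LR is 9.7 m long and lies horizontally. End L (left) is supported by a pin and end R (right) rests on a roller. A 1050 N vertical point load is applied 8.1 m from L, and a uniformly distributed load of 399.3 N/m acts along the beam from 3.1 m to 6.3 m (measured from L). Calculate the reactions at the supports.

Resultant of the distributed load: 399.3 × 3.2 = 1277.76 N at 4.7 m from L.
ΣM about L: R_y·9.7 − 1050·8.1 − (399.3·3.2)·4.7 = 0 → R_y = 14510.472/9.7 = 1495.92 ≈ 1496 N.
ΣF_y = 0: L_y + 1495.92 − 1050 − 399.3·3.2 = 0 → L_y = 831.8 N.
ΣF_x = 0: no horizontal applied forces, so L_x = 0.

L_x = 0, L_y = 831.8 N, R_y = 1496 N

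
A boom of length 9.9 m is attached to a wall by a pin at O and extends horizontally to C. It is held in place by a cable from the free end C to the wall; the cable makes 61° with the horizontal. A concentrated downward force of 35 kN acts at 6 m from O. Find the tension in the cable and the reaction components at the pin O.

T = 24.25 kN, O_x = 11.76 kN, O_y = 13.79 kN

ΣM about O: T·sin61°·9.9 − 35·6 = 0 → T = 210/(9.9·0.87462) = 24.253 ≈ 24.25 kN.
ΣF_x = 0: O_x − T·cos61° = 0 → O_x = 24.253 × 0.48481 = 11.76 kN.
ΣF_y = 0: O_y + T·sin61° − 35 = 0 → O_y = 35 − 24.253 × 0.87462 = 13.79 kN.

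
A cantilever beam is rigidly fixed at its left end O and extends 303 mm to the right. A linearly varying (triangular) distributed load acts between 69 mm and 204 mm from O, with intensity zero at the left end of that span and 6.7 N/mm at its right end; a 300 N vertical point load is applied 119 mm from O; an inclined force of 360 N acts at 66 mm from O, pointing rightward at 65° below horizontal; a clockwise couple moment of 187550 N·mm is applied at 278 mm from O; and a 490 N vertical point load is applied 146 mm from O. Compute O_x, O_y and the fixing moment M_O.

Resultant of the triangular load: ½ × 6.7 × 135 = 452.25 N, acting at 159 mm from O (one-third of the span from the peak).
ΣF_x = 0: O_x + 360·cos65° = 0 → O_x = -152.1 N.
ΣF_y = 0: O_y − ½·6.7·135 − 300 − 360·sin65° − 490 = 0 → O_y = 1569 N.
ΣM about O: M_O − (½·6.7·135)·159 − 300·119 − 360·sin65°·66 − 187550 − 490·146 = 0 → M_O = 388200 N·mm.

O_x = -152.1 N, O_y = 1569 N, M_O = 388200 N·mm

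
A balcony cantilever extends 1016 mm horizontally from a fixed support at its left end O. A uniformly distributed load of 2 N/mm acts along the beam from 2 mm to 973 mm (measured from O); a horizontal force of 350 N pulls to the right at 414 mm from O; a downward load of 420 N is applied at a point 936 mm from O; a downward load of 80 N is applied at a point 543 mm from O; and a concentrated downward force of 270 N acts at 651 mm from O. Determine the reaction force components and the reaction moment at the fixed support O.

O_x = -350.0 N, O_y = 2712 N, M_O = 1559000 N·mm

Resultant of the distributed load: 2 × 971 = 1942 N at 487.5 mm from O.
ΣF_x = 0: O_x + 350 = 0 → O_x = -350.0 N.
ΣF_y = 0: O_y − 2·971 − 420 − 80 − 270 = 0 → O_y = 2712 N.
ΣM about O: M_O − (2·971)·487.5 − 420·936 − 80·543 − 270·651 = 0 → M_O = 1559000 N·mm.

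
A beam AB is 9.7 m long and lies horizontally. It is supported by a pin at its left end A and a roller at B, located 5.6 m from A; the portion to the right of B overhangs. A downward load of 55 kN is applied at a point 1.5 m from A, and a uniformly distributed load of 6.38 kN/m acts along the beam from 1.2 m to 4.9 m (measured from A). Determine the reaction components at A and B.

Resultant of the distributed load: 6.38 × 3.7 = 23.606 kN at 3.05 m from A.
Taking moments about A: B_y·5.6 − 55·1.5 − (6.38·3.7)·3.05 = 0 → B_y = 154.4983/5.6 = 27.589 ≈ 27.59 kN.
ΣF_y = 0: A_y + 27.589 − 55 − 6.38·3.7 = 0 → A_y = 51.02 kN.
ΣF_x = 0: no horizontal applied forces, so A_x = 0.

A_x = 0, A_y = 51.02 kN, B_y = 27.59 kN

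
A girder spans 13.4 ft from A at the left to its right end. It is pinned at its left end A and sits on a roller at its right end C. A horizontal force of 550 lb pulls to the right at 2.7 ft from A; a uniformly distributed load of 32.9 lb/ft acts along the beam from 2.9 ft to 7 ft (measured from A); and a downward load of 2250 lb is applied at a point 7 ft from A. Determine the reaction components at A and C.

Resultant of the distributed load: 32.9 × 4.1 = 134.89 lb at 4.95 ft from A.
Moments about A: C_y·13.4 − (32.9·4.1)·4.95 − 2250·7 = 0 → C_y = 16417.7055/13.4 = 1225.2 ≈ 1225 lb.
ΣF_y = 0: A_y + 1225.2 − 32.9·4.1 − 2250 = 0 → A_y = 1160 lb.
ΣF_x = 0: A_x + 550 = 0 → A_x = -550.0 lb.

A_x = -550.0 lb, A_y = 1160 lb, C_y = 1225 lb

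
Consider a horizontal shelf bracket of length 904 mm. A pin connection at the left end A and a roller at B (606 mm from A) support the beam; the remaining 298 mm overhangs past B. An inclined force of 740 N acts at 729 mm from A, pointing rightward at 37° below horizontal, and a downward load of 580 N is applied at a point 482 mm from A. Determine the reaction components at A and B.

A_x = -591.0 N, A_y = 28.29 N, B_y = 997.1 N

Moments about A: B_y·606 − 740·sin37°·729 − 580·482 = 0 → B_y = 604215/606 = 997.054 ≈ 997.1 N.
ΣF_y = 0: A_y + 997.054 − 740·sin37° − 580 = 0 → A_y = 28.29 N.
ΣF_x = 0: A_x + 740·cos37° = 0 → A_x = -591.0 N.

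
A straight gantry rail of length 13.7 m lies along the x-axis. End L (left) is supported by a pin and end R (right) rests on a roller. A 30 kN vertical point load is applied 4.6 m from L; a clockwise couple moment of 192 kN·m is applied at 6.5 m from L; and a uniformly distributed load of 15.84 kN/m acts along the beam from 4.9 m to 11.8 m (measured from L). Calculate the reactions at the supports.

L_x = 0, L_y = 48.59 kN, R_y = 90.70 kN

Resultant of the distributed load: 15.84 × 6.9 = 109.296 kN at 8.35 m from L.
Taking moments about L: R_y·13.7 − 30·4.6 − 192 − (15.84·6.9)·8.35 = 0 → R_y = 1242.6216/13.7 = 90.7023 ≈ 90.70 kN.
ΣF_y = 0: L_y + 90.7023 − 30 − 15.84·6.9 = 0 → L_y = 48.59 kN.
ΣF_x = 0: no horizontal applied forces, so L_x = 0.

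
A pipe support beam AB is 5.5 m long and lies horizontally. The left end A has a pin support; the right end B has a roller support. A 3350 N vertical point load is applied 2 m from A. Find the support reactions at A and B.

A_x = 0, A_y = 2132 N, B_y = 1218 N

ΣM about A: B_y·5.5 − 3350·2 = 0 → B_y = 6700/5.5 = 1218.18 ≈ 1218 N.
ΣF_y = 0: A_y + 1218.18 − 3350 = 0 → A_y = 2132 N.
ΣF_x = 0: no horizontal applied forces, so A_x = 0.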